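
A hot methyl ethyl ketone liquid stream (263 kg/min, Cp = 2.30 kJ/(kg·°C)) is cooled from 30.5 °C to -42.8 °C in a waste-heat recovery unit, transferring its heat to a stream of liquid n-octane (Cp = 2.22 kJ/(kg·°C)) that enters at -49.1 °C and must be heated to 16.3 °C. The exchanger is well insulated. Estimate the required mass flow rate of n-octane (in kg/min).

ṁ_c = 305 kg/min

Heat released by hot stream: Q = 263 × 2.30 × (30.5 − -42.8) = 44339 kJ/min
Energy balance on cold side (adiabatic exchanger): Q = ṁ_c·Cp_c·(T_c,out − T_c,in)
ṁ_c = 44339 / [2.22 × (16.3 − -49.1)] = 305.39 kg/min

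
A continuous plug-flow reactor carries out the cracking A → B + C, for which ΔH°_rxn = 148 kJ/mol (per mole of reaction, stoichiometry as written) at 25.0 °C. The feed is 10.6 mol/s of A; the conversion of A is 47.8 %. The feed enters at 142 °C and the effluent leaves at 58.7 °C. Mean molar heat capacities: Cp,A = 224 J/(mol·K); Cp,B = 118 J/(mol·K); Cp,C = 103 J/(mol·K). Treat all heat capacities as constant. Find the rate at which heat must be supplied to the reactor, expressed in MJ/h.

Q_in = 1990 MJ/h

Extent of reaction ξ = 0.478 × 10.6 = 5.0668 mol/s
Reaction term: ξ·ΔH°_rxn = 5.0668 × 148 = 749.89 kJ/s
Sensible, feed 142→25 °C: -277.8 kJ/s
Outlet flows (mol/s): A 5.5332, B 5.0668, C 5.0668
Sensible, products 25→58.7 °C: 79.505 kJ/s
Q = ΔH = 551.59 kJ/s = 551.59 kW
Heat supplied = 1985.7 MJ/h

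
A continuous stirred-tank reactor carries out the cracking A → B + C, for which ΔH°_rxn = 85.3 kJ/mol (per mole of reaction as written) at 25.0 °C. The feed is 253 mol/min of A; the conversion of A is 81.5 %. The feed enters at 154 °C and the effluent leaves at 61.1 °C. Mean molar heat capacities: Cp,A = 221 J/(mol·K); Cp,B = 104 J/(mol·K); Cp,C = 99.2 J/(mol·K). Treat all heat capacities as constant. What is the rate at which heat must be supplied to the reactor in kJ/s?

Extent of reaction ξ = 0.815 × 253 = 206.19 mol/min
Reaction term: ξ·ΔH°_rxn = 206.19 × 85.3 = 17588 kJ/min
Sensible, feed 154→25 °C: -7212.8 kJ/min
Outlet flows (mol/min): A 46.805, B 206.19, C 206.19
Sensible, products 25→61.1 °C: 1886 kJ/min
Q = ΔH = 12262 kJ/min = 204.36 kW
Heat supplied = 204.36 kJ/s

Q_in = 204 kJ/s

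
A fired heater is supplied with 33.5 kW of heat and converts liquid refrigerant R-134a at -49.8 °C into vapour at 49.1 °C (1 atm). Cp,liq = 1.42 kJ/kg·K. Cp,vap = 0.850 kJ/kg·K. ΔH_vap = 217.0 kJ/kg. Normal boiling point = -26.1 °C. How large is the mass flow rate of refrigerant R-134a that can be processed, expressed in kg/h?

Δh = 1.42×(-26.1−-49.8) + 217.0 + 0.850×(49.1−-26.1) = 314.57 kJ/kg
Q = 33.5 kW = 33.5 kJ/s = 120600 kJ/h
ṁ = Q/Δh = 120600 / 314.57 = 383.38 kg/h

ṁ = 383 kg/h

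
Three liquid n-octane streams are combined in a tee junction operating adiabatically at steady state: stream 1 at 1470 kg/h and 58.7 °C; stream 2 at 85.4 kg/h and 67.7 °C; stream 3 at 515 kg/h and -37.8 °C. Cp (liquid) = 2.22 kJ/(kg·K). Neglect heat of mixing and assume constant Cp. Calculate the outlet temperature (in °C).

T_out = 35.1 °C

No heat crosses the boundary, so H_out = H_in.
T_out = Σ ṁᵢCp,ᵢTᵢ / Σ ṁᵢCp,ᵢ
      = 161180 / 4596.3 = 35.067 °C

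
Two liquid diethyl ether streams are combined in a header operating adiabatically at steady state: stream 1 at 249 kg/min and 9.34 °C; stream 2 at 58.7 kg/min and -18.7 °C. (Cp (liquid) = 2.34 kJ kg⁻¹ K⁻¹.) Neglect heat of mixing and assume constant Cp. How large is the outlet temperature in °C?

Adiabatic, steady state ⇒ Σ ṁᵢCp,ᵢ(T_out − Tᵢ) = 0
Σ ṁᵢCp,ᵢTᵢ = 249×2.34×9.34 + 58.7×2.34×-18.7 = 2873.4
Σ ṁᵢCp,ᵢ = 249×2.34 + 58.7×2.34 = 720.02
T_out = 2873.4 / 720.02 = 3.9908 °C

T_out = 3.99 °C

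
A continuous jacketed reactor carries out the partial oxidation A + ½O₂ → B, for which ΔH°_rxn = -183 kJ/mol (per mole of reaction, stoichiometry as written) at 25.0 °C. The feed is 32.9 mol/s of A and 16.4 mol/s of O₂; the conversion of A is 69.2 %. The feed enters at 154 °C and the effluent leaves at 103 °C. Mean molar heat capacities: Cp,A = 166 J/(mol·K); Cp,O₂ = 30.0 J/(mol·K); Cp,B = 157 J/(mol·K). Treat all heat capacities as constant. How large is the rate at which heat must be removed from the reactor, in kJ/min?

Q_out = 271000 kJ/min

Extent of reaction ξ = 0.692 × 32.9 = 22.767 mol/s
Reaction term: ξ·ΔH°_rxn = 22.767 × -183 = -4166.3 kJ/s
Sensible, feed 154→25 °C: -767.99 kJ/s
Outlet flows (mol/s): A 10.133, O₂ 5.0166, B 22.767
Sensible, products 25→103 °C: 421.75 kJ/s
Q = ΔH = -4512.6 kJ/s = -4512.6 kW
Heat removed = 270750 kJ/min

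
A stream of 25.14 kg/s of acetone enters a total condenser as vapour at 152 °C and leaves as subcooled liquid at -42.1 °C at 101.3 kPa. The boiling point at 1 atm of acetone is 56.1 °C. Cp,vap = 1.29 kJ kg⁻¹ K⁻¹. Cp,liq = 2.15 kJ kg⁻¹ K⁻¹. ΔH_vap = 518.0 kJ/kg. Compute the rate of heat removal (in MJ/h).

Q_c = 77200 MJ/h

vapour 152→56.1 °C: -123.71 kJ/kg
condensation at 56.1 °C: -518 kJ/kg
liquid 56.1→-42.1 °C: -211.13 kJ/kg
Δh = -123.71 + -518 + -211.13 = -852.84 kJ/kg
Q = ṁ·Δh = 25.14 kg/s × -852.84 kJ/kg = -21440 kJ/s
|Q| = 21440 kW = 77186 MJ/h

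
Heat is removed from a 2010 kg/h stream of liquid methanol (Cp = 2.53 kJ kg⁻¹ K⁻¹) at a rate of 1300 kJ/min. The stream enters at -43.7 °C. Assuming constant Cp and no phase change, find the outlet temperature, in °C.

Q = 1300 kJ/min = 78000 kJ/h
ΔT = Q/(ṁ·Cp) = 78000/(2010×2.53) = 15.338 K
T_out = -43.7 − 15.338 = -59.038 °C

T_out = -59.0 °C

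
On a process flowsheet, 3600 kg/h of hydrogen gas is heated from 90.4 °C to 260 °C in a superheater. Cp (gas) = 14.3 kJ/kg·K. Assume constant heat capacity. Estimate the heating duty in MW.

Q = 2.43 MW

Q = ṁ·Cp·ΔT = 3600 × 14.3 × (260 − 90.4) = 8.731e+06 kJ/h
Converting: 8.731e+06 / 3600 s = 2425.3 kW
Heating duty = 2.4253 MW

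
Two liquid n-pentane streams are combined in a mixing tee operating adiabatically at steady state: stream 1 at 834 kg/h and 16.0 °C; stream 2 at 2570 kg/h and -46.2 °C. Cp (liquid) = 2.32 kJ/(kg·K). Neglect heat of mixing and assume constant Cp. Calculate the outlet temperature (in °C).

T_out = -31.0 °C

Adiabatic, steady state ⇒ Σ ṁᵢCp,ᵢ(T_out − Tᵢ) = 0
T_out = Σ ṁᵢCp,ᵢTᵢ / Σ ṁᵢCp,ᵢ
      = -244500 / 7897.3 = -30.961 °C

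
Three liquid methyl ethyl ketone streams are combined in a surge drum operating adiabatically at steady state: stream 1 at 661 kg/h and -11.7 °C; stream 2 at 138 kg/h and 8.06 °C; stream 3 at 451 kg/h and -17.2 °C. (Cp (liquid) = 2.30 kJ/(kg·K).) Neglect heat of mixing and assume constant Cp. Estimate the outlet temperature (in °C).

T_out = -11.5 °C

No heat crosses the boundary, so H_out = H_in.
Σ ṁᵢCp,ᵢTᵢ = 661×2.30×-11.7 + 138×2.30×8.06 + 451×2.30×-17.2 = -33071
Σ ṁᵢCp,ᵢ = 661×2.30 + 138×2.30 + 451×2.30 = 2875
T_out = -33071 / 2875 = -11.503 °C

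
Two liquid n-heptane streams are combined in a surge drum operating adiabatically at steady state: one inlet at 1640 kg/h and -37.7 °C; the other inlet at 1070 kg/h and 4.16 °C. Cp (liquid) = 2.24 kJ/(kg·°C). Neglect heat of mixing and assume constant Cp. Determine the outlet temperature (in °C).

Adiabatic, steady state ⇒ Σ ṁᵢCp,ᵢ(T_out − Tᵢ) = 0
Σ ṁᵢCp,ᵢTᵢ = 1640×2.24×-37.7 + 1070×2.24×4.16 = -128520
Σ ṁᵢCp,ᵢ = 1640×2.24 + 1070×2.24 = 6070.4
T_out = -128520 / 6070.4 = -21.172 °C

T_out = -21.2 °C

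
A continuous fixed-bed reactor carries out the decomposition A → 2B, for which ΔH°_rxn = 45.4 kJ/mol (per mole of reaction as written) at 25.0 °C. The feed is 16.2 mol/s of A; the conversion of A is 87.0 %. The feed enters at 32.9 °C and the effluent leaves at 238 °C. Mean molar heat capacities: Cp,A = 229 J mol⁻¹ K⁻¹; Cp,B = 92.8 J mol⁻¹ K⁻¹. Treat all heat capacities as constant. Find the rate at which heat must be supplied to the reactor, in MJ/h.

Extent of reaction ξ = 0.870 × 16.2 = 14.094 mol/s
Reaction term: ξ·ΔH°_rxn = 14.094 × 45.4 = 639.87 kJ/s
Sensible, feed 32.9→25 °C: -29.307 kJ/s
Outlet flows (mol/s): A 2.106, B 28.188
Sensible, products 25→238 °C: 659.9 kJ/s
Q = ΔH = 1270.5 kJ/s = 1270.5 kW
Heat supplied = 4573.7 MJ/h

Q_in = 4570 MJ/h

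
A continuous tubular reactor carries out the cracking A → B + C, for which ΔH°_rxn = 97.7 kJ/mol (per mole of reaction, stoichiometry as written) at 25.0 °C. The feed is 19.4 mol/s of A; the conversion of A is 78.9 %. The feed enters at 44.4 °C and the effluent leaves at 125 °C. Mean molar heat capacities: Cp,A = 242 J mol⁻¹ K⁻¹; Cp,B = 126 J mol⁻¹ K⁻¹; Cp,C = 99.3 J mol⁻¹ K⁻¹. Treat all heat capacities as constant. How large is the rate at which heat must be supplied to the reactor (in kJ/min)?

Extent of reaction ξ = 0.789 × 19.4 = 15.307 mol/s
Reaction term: ξ·ΔH°_rxn = 15.307 × 97.7 = 1495.5 kJ/s
Sensible, feed 44.4→25 °C: -91.079 kJ/s
Outlet flows (mol/s): A 4.0934, B 15.307, C 15.307
Sensible, products 25→125 °C: 443.92 kJ/s
Q = ΔH = 1848.3 kJ/s = 1848.3 kW
Heat supplied = 110900 kJ/min

Q_in = 111000 kJ/min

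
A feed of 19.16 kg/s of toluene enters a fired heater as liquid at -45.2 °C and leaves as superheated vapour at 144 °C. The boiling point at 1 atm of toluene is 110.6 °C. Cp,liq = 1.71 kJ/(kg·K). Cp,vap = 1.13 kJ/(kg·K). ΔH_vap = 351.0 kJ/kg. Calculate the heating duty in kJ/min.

liquid -45.2→110.6 °C: 266.42 kJ/kg
vaporisation at 110.6 °C: 351 kJ/kg
vapour 110.6→144 °C: 37.742 kJ/kg
Δh = 266.42 + 351 + 37.742 = 655.16 kJ/kg
Q = ṁ·Δh = 19.16 kg/s × 655.16 kJ/kg = 12553 kJ/s
|Q| = 12553 kW = 753170 kJ/min

Q = 753000 kJ/min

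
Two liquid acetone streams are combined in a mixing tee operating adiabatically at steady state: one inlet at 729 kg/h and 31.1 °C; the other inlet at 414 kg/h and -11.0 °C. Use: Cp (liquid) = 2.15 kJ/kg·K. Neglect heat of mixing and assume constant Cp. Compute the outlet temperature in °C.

T_out = 15.9 °C

Adiabatic, steady state ⇒ Σ ṁᵢCp,ᵢ(T_out − Tᵢ) = 0
Σ ṁᵢCp,ᵢTᵢ = 729×2.15×31.1 + 414×2.15×-11.0 = 38953
Σ ṁᵢCp,ᵢ = 729×2.15 + 414×2.15 = 2457.4
T_out = 38953 / 2457.4 = 15.851 °C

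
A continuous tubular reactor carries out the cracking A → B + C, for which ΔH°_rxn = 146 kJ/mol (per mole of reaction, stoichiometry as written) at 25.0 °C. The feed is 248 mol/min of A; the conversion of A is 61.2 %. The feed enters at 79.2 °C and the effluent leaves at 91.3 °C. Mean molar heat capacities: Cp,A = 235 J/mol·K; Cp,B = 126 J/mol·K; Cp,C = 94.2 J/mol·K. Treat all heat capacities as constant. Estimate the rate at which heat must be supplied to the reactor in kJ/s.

Q_in = 379 kJ/s

Extent of reaction ξ = 0.612 × 248 = 151.78 mol/min
Reaction term: ξ·ΔH°_rxn = 151.78 × 146 = 22159 kJ/min
Sensible, feed 79.2→25 °C: -3158.8 kJ/min
Outlet flows (mol/min): A 96.224, B 151.78, C 151.78
Sensible, products 25→91.3 °C: 3715 kJ/min
Q = ΔH = 22716 kJ/min = 378.59 kW
Heat supplied = 378.59 kJ/s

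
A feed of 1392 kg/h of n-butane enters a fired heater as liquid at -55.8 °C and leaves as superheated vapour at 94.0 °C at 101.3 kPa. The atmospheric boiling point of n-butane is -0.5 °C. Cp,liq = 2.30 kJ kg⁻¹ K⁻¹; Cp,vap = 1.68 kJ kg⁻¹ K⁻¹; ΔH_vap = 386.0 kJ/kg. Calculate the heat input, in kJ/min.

Q = 15600 kJ/min

liquid -55.8→-0.5 °C: 127.19 kJ/kg
vaporisation at -0.5 °C: 386 kJ/kg
vapour -0.5→94.0 °C: 158.76 kJ/kg
Δh = 127.19 + 386 + 158.76 = 671.95 kJ/kg
Q = ṁ·Δh = 1392 kg/h × 671.95 kJ/kg = 935350 kJ/h
|Q| = 259.82 kW = 15589 kJ/min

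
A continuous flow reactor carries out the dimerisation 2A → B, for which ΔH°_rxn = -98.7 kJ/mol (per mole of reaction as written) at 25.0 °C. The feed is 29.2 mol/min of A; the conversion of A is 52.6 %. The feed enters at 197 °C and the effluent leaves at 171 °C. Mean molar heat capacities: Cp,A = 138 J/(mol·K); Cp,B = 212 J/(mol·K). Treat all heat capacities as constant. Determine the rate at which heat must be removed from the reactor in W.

Extent of reaction ξ = 0.526 × 29.2 / 2 = 7.6796 mol/min
Reaction term: ξ·ΔH°_rxn = 7.6796 × -98.7 = -757.98 kJ/min
Sensible, feed 197→25 °C: -693.09 kJ/min
Outlet flows (mol/min): A 13.841, B 7.6796
Sensible, products 25→171 °C: 516.56 kJ/min
Q = ΔH = -934.5 kJ/min = -15.575 kW
Heat removed = 15575 W

Q_out = 15600 W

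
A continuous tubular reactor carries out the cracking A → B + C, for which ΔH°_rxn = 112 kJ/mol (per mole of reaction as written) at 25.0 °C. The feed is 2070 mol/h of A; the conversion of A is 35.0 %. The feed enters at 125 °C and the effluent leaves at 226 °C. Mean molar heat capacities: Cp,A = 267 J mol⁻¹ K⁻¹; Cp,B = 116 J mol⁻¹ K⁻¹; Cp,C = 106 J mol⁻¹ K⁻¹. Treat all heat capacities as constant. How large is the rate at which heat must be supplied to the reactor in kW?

Q_in = 36.2 kW

Extent of reaction ξ = 0.350 × 2070 = 724.5 mol/h
Reaction term: ξ·ΔH°_rxn = 724.5 × 112 = 81144 kJ/h
Sensible, feed 125→25 °C: -55269 kJ/h
Outlet flows (mol/h): A 1345.5, B 724.5, C 724.5
Sensible, products 25→226 °C: 104540 kJ/h
Q = ΔH = 130410 kJ/h = 36.226 kW
Heat supplied = 36.226 kW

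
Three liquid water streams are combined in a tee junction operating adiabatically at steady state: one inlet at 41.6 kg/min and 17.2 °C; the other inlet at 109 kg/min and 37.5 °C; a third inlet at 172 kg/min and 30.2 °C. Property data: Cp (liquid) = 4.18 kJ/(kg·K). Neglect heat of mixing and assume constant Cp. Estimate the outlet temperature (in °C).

Adiabatic, steady state ⇒ Σ ṁᵢCp,ᵢ(T_out − Tᵢ) = 0
T_out = Σ ṁᵢCp,ᵢTᵢ / Σ ṁᵢCp,ᵢ
      = 41789 / 1348.5 = 30.99 °C

T_out = 31.0 °C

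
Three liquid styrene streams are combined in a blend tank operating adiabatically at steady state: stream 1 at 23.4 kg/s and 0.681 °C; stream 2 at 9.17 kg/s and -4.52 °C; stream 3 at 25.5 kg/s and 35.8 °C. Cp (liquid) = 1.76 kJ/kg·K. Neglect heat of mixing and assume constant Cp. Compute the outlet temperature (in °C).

T_out = 15.3 °C

Energy balance with Q = 0: Σ ṁᵢCp,ᵢ(T_out − Tᵢ) = 0
T_out = Σ ṁᵢCp,ᵢTᵢ / Σ ṁᵢCp,ᵢ
      = 1561.8 / 102.2 = 15.281 °C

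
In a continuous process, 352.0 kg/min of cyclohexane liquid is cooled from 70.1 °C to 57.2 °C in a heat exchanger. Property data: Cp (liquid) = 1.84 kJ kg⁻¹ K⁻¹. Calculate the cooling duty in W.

Q = ṁ·Cp·ΔT = 352.0 × 1.84 × (57.2 − 70.1) = -8355.1 kJ/min
Converting: 8355.1 / 60 s = 139.25 kW
Cooling duty = 139250 W

Q_c = 139000 W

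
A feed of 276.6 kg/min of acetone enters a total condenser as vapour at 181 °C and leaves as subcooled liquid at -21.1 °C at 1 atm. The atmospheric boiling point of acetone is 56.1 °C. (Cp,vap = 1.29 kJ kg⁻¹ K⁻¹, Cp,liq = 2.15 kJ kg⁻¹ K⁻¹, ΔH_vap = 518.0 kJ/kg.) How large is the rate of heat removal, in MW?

vapour 181→56.1 °C: -161.12 kJ/kg
condensation at 56.1 °C: -518 kJ/kg
liquid 56.1→-21.1 °C: -165.98 kJ/kg
Δh = -161.12 + -518 + -165.98 = -845.1 kJ/kg
Q = ṁ·Δh = 276.6 kg/min × -845.1 kJ/kg = -233750 kJ/min
|Q| = 3895.9 kW = 3.8959 MW

Q_c = 3.90 MW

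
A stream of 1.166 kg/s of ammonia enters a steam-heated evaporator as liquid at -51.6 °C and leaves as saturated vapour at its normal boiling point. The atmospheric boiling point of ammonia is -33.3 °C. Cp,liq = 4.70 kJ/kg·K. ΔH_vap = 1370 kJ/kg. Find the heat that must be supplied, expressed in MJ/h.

Q = 6110 MJ/h

liquid -51.6→-33.3 °C: 86.01 kJ/kg
vaporisation at -33.3 °C: 1370 kJ/kg
Δh = 86.01 + 1370 = 1456 kJ/kg
Q = ṁ·Δh = 1.166 kg/s × 1456 kJ/kg = 1697.7 kJ/s
|Q| = 1697.7 kW = 6111.7 MJ/h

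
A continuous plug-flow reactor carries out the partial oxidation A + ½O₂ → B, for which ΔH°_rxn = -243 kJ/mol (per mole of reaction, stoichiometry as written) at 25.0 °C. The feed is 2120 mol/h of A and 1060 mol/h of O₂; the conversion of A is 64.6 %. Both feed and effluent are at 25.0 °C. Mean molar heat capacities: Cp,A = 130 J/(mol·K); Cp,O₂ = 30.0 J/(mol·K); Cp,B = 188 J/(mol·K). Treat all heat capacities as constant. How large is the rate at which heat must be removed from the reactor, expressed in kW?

Extent of reaction ξ = 0.646 × 2120 = 1369.5 mol/h
Reaction term: ξ·ΔH°_rxn = 1369.5 × -243 = -332790 kJ/h
Q = ΔH = -332790 kJ/h = -92.443 kW
Heat removed = 92.443 kW

Q_out = 92.4 kW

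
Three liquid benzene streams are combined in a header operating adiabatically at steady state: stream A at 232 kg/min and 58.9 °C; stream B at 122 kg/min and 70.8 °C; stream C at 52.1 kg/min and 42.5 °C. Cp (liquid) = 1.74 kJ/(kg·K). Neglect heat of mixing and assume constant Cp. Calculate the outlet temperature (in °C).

T_out = 60.4 °C

No heat crosses the boundary, so H_out = H_in.
Σ ṁᵢCp,ᵢTᵢ = 232×1.74×58.9 + 122×1.74×70.8 + 52.1×1.74×42.5 = 42659
Σ ṁᵢCp,ᵢ = 232×1.74 + 122×1.74 + 52.1×1.74 = 706.61
T_out = 42659 / 706.61 = 60.371 °C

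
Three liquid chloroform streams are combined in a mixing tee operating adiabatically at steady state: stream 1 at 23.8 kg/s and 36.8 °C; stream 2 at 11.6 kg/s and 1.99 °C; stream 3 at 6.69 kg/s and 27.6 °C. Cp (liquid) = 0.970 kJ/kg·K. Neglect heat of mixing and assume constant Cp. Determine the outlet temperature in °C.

T_out = 25.7 °C

No heat crosses the boundary, so H_out = H_in.
Σ ṁᵢCp,ᵢTᵢ = 23.8×0.970×36.8 + 11.6×0.970×1.99 + 6.69×0.970×27.6 = 1051.1
Σ ṁᵢCp,ᵢ = 23.8×0.970 + 11.6×0.970 + 6.69×0.970 = 40.827
T_out = 1051.1 / 40.827 = 25.744 °C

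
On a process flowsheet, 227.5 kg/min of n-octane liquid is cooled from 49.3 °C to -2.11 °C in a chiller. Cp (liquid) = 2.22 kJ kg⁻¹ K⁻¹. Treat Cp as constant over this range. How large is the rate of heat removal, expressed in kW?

Q = ṁ·Cp·ΔT = 227.5 × 2.22 × (-2.11 − 49.3) = -25965 kJ/min
Converting: 25965 / 60 s = 432.74 kW

Q_c = 433 kW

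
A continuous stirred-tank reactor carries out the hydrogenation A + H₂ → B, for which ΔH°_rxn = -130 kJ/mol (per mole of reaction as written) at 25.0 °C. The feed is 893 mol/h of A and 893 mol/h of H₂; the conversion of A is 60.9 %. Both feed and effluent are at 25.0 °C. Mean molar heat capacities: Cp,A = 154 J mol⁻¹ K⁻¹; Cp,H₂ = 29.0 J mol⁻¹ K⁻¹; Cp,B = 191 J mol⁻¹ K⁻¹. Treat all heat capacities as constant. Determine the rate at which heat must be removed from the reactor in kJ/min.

Extent of reaction ξ = 0.609 × 893 = 543.84 mol/h
Reaction term: ξ·ΔH°_rxn = 543.84 × -130 = -70699 kJ/h
Q = ΔH = -70699 kJ/h = -19.639 kW
Heat removed = 1178.3 kJ/min

Q_out = 1180 kJ/min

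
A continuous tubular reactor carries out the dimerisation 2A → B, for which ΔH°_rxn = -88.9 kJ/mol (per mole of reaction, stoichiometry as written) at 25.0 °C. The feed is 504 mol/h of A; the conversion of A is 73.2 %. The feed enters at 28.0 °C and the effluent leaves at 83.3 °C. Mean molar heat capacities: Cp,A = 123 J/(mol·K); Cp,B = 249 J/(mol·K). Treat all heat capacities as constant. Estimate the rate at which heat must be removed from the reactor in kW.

Q_out = 3.59 kW

Extent of reaction ξ = 0.732 × 504 / 2 = 184.46 mol/h
Reaction term: ξ·ΔH°_rxn = 184.46 × -88.9 = -16399 kJ/h
Sensible, feed 28.0→25 °C: -185.98 kJ/h
Outlet flows (mol/h): A 135.07, B 184.46
Sensible, products 25→83.3 °C: 3646.4 kJ/h
Q = ΔH = -12938 kJ/h = -3.594 kW
Heat removed = 3.594 kW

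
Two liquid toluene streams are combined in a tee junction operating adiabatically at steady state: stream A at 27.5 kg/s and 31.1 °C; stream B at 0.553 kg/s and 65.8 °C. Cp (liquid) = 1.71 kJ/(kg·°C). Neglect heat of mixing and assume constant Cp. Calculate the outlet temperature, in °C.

Adiabatic, steady state ⇒ Σ ṁᵢCp,ᵢ(T_out − Tᵢ) = 0
Σ ṁᵢCp,ᵢTᵢ = 27.5×1.71×31.1 + 0.553×1.71×65.8 = 1524.7
Σ ṁᵢCp,ᵢ = 27.5×1.71 + 0.553×1.71 = 47.971
T_out = 1524.7 / 47.971 = 31.784 °C

T_out = 31.8 °C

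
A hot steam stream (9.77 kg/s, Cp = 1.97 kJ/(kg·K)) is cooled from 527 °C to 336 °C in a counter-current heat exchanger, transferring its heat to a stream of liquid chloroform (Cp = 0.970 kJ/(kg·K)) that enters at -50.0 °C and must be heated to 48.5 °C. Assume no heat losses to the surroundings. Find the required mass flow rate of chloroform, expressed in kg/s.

ṁ_c = 38.5 kg/s

Heat released by hot stream: Q = 9.77 × 1.97 × (527 − 336) = 3676.2 kJ/s
Energy balance on cold side (adiabatic exchanger): Q = ṁ_c·Cp_c·(T_c,out − T_c,in)
ṁ_c = 3676.2 / [0.970 × (48.5 − -50.0)] = 38.476 kg/s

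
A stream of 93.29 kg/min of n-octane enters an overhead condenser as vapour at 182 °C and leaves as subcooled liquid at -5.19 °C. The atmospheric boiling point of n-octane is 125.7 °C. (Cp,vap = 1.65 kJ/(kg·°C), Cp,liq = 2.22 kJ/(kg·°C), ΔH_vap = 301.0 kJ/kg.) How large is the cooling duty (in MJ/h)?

Q_c = 3830 MJ/h

vapour 182→125.7 °C: -92.895 kJ/kg
condensation at 125.7 °C: -301 kJ/kg
liquid 125.7→-5.19 °C: -290.58 kJ/kg
Δh = -92.895 + -301 + -290.58 = -684.47 kJ/kg
Q = ṁ·Δh = 93.29 kg/min × -684.47 kJ/kg = -63854 kJ/min
|Q| = 1064.2 kW = 3831.3 MJ/h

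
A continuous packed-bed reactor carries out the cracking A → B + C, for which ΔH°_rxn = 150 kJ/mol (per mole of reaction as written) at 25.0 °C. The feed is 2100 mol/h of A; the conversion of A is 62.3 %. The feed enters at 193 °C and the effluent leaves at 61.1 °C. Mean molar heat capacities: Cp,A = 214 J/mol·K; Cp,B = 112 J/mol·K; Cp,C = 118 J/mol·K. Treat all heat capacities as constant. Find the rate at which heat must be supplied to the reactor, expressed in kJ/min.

Q_in = 2300 kJ/min

Extent of reaction ξ = 0.623 × 2100 = 1308.3 mol/h
Reaction term: ξ·ΔH°_rxn = 1308.3 × 150 = 196240 kJ/h
Sensible, feed 193→25 °C: -75499 kJ/h
Outlet flows (mol/h): A 791.7, B 1308.3, C 1308.3
Sensible, products 25→61.1 °C: 16979 kJ/h
Q = ΔH = 137720 kJ/h = 38.257 kW
Heat supplied = 2295.4 kJ/min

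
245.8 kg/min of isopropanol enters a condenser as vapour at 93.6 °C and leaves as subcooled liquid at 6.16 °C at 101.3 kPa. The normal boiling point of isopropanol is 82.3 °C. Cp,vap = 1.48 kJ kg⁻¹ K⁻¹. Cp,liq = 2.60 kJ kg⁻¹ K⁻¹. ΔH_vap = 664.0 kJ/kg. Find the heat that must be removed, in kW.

Q_c = 3600 kW

vapour 93.6→82.3 °C: -16.724 kJ/kg
condensation at 82.3 °C: -664 kJ/kg
liquid 82.3→6.16 °C: -197.96 kJ/kg
Δh = -16.724 + -664 + -197.96 = -878.69 kJ/kg
Q = ṁ·Δh = 245.8 kg/min × -878.69 kJ/kg = -215980 kJ/min
|Q| = 3599.7 kW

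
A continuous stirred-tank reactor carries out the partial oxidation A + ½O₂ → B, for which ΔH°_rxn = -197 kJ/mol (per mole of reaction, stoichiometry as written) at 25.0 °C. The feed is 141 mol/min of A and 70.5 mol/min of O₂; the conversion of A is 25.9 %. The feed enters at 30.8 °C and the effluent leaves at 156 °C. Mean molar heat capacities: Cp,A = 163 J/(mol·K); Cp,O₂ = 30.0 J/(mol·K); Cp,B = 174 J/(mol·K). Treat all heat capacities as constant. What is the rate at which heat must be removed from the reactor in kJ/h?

Q_out = 244000 kJ/h

Extent of reaction ξ = 0.259 × 141 = 36.519 mol/min
Reaction term: ξ·ΔH°_rxn = 36.519 × -197 = -7194.2 kJ/min
Sensible, feed 30.8→25 °C: -145.57 kJ/min
Outlet flows (mol/min): A 104.48, O₂ 52.24, B 36.519
Sensible, products 25→156 °C: 3268.7 kJ/min
Q = ΔH = -4071.1 kJ/min = -67.852 kW
Heat removed = 244270 kJ/h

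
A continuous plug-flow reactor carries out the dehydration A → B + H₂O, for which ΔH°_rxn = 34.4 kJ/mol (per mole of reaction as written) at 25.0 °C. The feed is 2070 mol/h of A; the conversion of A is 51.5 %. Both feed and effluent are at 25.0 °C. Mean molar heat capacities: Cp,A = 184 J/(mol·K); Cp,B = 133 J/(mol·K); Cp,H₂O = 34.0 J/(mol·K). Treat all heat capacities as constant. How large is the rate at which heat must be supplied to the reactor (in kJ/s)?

Extent of reaction ξ = 0.515 × 2070 = 1066 mol/h
Reaction term: ξ·ΔH°_rxn = 1066 × 34.4 = 36672 kJ/h
Q = ΔH = 36672 kJ/h = 10.187 kW
Heat supplied = 10.187 kJ/s

Q_in = 10.2 kJ/s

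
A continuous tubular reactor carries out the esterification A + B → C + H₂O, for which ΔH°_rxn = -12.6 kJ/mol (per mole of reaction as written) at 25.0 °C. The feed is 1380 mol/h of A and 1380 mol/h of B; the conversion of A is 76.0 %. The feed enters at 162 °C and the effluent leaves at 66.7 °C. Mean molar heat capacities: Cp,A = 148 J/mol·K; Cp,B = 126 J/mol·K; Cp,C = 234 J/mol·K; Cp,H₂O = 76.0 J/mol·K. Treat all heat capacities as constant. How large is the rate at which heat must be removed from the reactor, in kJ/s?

Q_out = 13.2 kJ/s

Extent of reaction ξ = 0.760 × 1380 = 1048.8 mol/h
Reaction term: ξ·ΔH°_rxn = 1048.8 × -12.6 = -13215 kJ/h
Sensible, feed 162→25 °C: -51802 kJ/h
Outlet flows (mol/h): A 331.2, B 331.2, C 1048.8, H₂O 1048.8
Sensible, products 25→66.7 °C: 17342 kJ/h
Q = ΔH = -47675 kJ/h = -13.243 kW
Heat removed = 13.243 kJ/s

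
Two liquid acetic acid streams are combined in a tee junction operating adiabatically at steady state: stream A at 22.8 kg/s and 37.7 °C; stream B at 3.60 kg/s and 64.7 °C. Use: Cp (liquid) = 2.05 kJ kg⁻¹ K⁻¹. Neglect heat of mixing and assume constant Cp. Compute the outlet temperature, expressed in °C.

T_out = 41.4 °C

Adiabatic, steady state ⇒ Σ ṁᵢCp,ᵢ(T_out − Tᵢ) = 0
T_out = Σ ṁᵢCp,ᵢTᵢ / Σ ṁᵢCp,ᵢ
      = 2239.6 / 54.12 = 41.382 °C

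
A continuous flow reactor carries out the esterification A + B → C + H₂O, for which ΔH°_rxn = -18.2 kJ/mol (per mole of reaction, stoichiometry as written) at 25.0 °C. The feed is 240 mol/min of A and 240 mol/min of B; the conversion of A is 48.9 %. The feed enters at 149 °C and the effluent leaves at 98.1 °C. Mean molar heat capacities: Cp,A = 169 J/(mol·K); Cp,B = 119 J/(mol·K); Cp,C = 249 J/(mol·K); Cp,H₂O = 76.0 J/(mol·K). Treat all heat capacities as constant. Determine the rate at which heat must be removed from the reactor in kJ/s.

Q_out = 88.9 kJ/s

Extent of reaction ξ = 0.489 × 240 = 117.36 mol/min
Reaction term: ξ·ΔH°_rxn = 117.36 × -18.2 = -2136 kJ/min
Sensible, feed 149→25 °C: -8570.9 kJ/min
Outlet flows (mol/min): A 122.64, B 122.64, C 117.36, H₂O 117.36
Sensible, products 25→98.1 °C: 5370.1 kJ/min
Q = ΔH = -5336.7 kJ/min = -88.946 kW
Heat removed = 88.946 kJ/s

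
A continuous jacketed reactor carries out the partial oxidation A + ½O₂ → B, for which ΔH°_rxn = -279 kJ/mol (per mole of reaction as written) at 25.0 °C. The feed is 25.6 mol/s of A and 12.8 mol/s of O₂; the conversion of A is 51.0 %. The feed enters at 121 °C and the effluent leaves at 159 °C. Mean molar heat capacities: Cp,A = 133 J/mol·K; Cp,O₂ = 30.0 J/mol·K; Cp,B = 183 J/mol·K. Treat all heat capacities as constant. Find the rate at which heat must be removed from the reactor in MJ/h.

Q_out = 12400 MJ/h

Extent of reaction ξ = 0.510 × 25.6 = 13.056 mol/s
Reaction term: ξ·ΔH°_rxn = 13.056 × -279 = -3642.6 kJ/s
Sensible, feed 121→25 °C: -363.72 kJ/s
Outlet flows (mol/s): A 12.544, O₂ 6.272, B 13.056
Sensible, products 25→159 °C: 568.93 kJ/s
Q = ΔH = -3437.4 kJ/s = -3437.4 kW
Heat removed = 12375 MJ/h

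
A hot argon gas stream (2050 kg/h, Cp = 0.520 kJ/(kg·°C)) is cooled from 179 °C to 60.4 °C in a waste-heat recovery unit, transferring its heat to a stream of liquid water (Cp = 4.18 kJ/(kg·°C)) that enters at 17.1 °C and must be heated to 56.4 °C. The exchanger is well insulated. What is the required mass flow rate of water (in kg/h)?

ṁ_c = 770 kg/h

Heat released by hot stream: Q = 2050 × 0.520 × (179 − 60.4) = 126430 kJ/h
Energy balance on cold side (adiabatic exchanger): Q = ṁ_c·Cp_c·(T_c,out − T_c,in)
ṁ_c = 126430 / [4.18 × (56.4 − 17.1)] = 769.61 kg/h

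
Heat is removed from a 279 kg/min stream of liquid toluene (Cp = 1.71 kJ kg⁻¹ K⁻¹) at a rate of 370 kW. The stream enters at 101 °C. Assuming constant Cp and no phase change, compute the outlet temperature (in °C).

T_out = 54.5 °C

Q = 370 kW = 22200 kJ/min
ΔT = Q/(ṁ·Cp) = 22200/(279×1.71) = 46.532 K
T_out = 101 − 46.532 = 54.468 °C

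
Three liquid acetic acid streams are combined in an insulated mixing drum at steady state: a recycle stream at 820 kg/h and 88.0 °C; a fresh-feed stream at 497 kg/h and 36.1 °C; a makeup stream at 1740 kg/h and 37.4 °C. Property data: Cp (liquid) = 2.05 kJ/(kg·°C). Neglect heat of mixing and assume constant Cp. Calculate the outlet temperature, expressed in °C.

Adiabatic, steady state ⇒ Σ ṁᵢCp,ᵢ(T_out − Tᵢ) = 0
Σ ṁᵢCp,ᵢTᵢ = 820×2.05×88.0 + 497×2.05×36.1 + 1740×2.05×37.4 = 318110
Σ ṁᵢCp,ᵢ = 820×2.05 + 497×2.05 + 1740×2.05 = 6266.8
T_out = 318110 / 6266.8 = 50.761 °C

T_out = 50.8 °C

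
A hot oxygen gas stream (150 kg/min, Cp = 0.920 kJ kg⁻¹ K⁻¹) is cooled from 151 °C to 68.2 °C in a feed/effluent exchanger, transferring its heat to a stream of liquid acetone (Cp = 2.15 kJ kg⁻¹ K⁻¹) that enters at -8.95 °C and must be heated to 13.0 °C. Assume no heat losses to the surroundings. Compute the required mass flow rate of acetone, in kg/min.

ṁ_c = 242 kg/min

Heat released by hot stream: Q = 150 × 0.920 × (151 − 68.2) = 11426 kJ/min
Energy balance on cold side (adiabatic exchanger): Q = ṁ_c·Cp_c·(T_c,out − T_c,in)
ṁ_c = 11426 / [2.15 × (13.0 − -8.95)] = 242.12 kg/min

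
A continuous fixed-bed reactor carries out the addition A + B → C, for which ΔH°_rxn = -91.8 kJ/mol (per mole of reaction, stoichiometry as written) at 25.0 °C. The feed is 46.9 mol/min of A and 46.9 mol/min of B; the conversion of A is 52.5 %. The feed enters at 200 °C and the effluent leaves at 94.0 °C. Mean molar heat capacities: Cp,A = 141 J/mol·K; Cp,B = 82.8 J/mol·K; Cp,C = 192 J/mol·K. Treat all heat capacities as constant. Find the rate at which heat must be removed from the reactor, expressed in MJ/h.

Extent of reaction ξ = 0.525 × 46.9 = 24.622 mol/min
Reaction term: ξ·ΔH°_rxn = 24.622 × -91.8 = -2260.3 kJ/min
Sensible, feed 200→25 °C: -1836.8 kJ/min
Outlet flows (mol/min): A 22.277, B 22.277, C 24.622
Sensible, products 25→94.0 °C: 670.21 kJ/min
Q = ΔH = -3427 kJ/min = -57.116 kW
Heat removed = 205.62 MJ/h

Q_out = 206 MJ/h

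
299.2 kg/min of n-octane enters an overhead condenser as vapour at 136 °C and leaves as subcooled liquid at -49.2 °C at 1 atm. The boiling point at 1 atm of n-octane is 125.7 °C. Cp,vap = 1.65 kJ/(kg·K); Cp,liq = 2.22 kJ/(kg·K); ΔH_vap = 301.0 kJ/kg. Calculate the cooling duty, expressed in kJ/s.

Q_c = 3520 kJ/s

vapour 136→125.7 °C: -16.995 kJ/kg
condensation at 125.7 °C: -301 kJ/kg
liquid 125.7→-49.2 °C: -388.28 kJ/kg
Δh = -16.995 + -301 + -388.28 = -706.27 kJ/kg
Q = ṁ·Δh = 299.2 kg/min × -706.27 kJ/kg = -211320 kJ/min
|Q| = 3521.9 kW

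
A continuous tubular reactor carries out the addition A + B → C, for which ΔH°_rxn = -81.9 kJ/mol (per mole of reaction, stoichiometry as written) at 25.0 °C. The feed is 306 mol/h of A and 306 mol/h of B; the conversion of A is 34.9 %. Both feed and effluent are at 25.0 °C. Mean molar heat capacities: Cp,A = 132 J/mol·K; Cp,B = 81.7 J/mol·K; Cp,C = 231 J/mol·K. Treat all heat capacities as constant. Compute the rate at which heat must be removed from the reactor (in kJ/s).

Extent of reaction ξ = 0.349 × 306 = 106.79 mol/h
Reaction term: ξ·ΔH°_rxn = 106.79 × -81.9 = -8746.4 kJ/h
Q = ΔH = -8746.4 kJ/h = -2.4296 kW
Heat removed = 2.4296 kJ/s

Q_out = 2.43 kJ/s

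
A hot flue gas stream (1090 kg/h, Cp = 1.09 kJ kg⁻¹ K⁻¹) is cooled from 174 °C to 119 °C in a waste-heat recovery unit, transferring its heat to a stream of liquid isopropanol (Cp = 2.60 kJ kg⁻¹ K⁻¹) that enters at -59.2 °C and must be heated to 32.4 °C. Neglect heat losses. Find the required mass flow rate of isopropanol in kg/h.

ṁ_c = 274 kg/h

Heat released by hot stream: Q = 1090 × 1.09 × (174 − 119) = 65346 kJ/h
Energy balance on cold side (adiabatic exchanger): Q = ṁ_c·Cp_c·(T_c,out − T_c,in)
ṁ_c = 65346 / [2.60 × (32.4 − -59.2)] = 274.38 kg/h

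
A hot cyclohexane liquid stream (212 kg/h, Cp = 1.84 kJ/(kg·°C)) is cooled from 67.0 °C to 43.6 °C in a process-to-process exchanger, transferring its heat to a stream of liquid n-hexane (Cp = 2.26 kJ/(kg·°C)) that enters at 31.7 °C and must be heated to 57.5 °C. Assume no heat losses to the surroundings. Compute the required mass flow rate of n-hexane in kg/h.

ṁ_c = 157 kg/h

Heat released by hot stream: Q = 212 × 1.84 × (67.0 − 43.6) = 9127.9 kJ/h
Energy balance on cold side (adiabatic exchanger): Q = ṁ_c·Cp_c·(T_c,out − T_c,in)
ṁ_c = 9127.9 / [2.26 × (57.5 − 31.7)] = 156.55 kg/h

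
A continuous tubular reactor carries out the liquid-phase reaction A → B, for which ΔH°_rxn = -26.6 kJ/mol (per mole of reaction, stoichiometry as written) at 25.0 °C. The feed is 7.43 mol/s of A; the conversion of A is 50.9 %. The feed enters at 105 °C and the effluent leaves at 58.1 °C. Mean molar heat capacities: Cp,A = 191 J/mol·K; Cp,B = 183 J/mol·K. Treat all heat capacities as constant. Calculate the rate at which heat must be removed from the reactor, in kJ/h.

Extent of reaction ξ = 0.509 × 7.43 = 3.7819 mol/s
Reaction term: ξ·ΔH°_rxn = 3.7819 × -26.6 = -100.6 kJ/s
Sensible, feed 105→25 °C: -113.53 kJ/s
Outlet flows (mol/s): A 3.6481, B 3.7819
Sensible, products 25→58.1 °C: 45.972 kJ/s
Q = ΔH = -168.16 kJ/s = -168.16 kW
Heat removed = 605360 kJ/h

Q_out = 605000 kJ/h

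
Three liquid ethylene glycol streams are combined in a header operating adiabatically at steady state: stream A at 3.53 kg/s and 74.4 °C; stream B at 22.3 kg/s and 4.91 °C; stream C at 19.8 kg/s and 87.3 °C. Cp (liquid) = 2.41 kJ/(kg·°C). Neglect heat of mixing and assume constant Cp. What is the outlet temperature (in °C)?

No heat crosses the boundary, so H_out = H_in.
T_out = Σ ṁᵢCp,ᵢTᵢ / Σ ṁᵢCp,ᵢ
      = 5062.6 / 109.97 = 46.037 °C

T_out = 46.0 °C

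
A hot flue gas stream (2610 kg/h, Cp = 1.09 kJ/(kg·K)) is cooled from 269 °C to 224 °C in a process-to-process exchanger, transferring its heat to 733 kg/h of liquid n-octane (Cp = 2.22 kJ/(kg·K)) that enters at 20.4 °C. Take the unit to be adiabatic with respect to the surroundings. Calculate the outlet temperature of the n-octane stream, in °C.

T_c,out = 99.1 °C

Heat released by hot stream: Q = 2610 × 1.09 × (269 − 224) = 128020 kJ/h
Energy balance on cold side (adiabatic exchanger): Q = ṁ_c·Cp_c·(T_c,out − T_c,in)
T_c,out = 20.4 + 128020/(733 × 2.22) = 99.072 °C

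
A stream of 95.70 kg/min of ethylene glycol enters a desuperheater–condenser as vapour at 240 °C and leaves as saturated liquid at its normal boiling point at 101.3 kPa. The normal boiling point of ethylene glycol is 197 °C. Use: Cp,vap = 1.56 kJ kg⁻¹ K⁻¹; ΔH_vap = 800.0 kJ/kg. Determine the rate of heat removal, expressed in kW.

vapour 240→197 °C: -67.08 kJ/kg
condensation at 197 °C: -800 kJ/kg
Δh = -67.08 + -800 = -867.08 kJ/kg
Q = ṁ·Δh = 95.70 kg/min × -867.08 kJ/kg = -82980 kJ/min
|Q| = 1383 kW

Q_c = 1380 kW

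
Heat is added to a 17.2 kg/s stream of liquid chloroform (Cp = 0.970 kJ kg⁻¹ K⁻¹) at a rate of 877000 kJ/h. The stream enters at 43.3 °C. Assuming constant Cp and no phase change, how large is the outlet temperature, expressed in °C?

T_out = 57.9 °C

Q = 877000 kJ/h = 243.61 kJ/s
ΔT = Q/(ṁ·Cp) = 243.61/(17.2×0.970) = 14.601 K
T_out = 43.3 + 14.601 = 57.901 °C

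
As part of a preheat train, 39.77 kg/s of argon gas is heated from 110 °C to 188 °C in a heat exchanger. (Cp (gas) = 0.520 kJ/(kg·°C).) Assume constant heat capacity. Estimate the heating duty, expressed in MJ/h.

Q = ṁ·Cp·ΔT = 39.77 × 0.520 × (188 − 110) = 1613.1 kJ/s
Heating duty = 5807.1 MJ/h

Q = 5810 MJ/h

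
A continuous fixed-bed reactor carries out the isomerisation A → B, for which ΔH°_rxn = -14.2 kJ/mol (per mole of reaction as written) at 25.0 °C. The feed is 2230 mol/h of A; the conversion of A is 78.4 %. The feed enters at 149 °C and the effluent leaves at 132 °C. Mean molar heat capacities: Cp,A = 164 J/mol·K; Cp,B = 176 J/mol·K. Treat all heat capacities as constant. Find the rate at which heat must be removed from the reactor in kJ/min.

Extent of reaction ξ = 0.784 × 2230 = 1748.3 mol/h
Reaction term: ξ·ΔH°_rxn = 1748.3 × -14.2 = -24826 kJ/h
Sensible, feed 149→25 °C: -45349 kJ/h
Outlet flows (mol/h): A 481.68, B 1748.3
Sensible, products 25→132 °C: 41377 kJ/h
Q = ΔH = -28799 kJ/h = -7.9996 kW
Heat removed = 479.98 kJ/min

Q_out = 480 kJ/min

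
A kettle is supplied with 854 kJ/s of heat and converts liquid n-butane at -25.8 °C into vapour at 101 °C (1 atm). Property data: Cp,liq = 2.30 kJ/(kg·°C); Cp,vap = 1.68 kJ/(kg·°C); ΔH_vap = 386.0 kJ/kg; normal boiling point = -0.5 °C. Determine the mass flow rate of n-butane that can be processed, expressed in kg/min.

Δh = 2.30×(-0.5−-25.8) + 386.0 + 1.68×(101−-0.5) = 614.71 kJ/kg
Q = 854 kJ/s = 854 kJ/s = 51240 kJ/min
ṁ = Q/Δh = 51240 / 614.71 = 83.356 kg/min

ṁ = 83.4 kg/min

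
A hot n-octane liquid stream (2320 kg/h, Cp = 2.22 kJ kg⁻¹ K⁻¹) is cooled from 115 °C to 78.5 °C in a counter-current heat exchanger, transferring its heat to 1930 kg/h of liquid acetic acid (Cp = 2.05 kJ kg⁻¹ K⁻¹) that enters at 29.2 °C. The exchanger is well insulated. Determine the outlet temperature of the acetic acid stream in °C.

T_c,out = 76.7 °C

Heat released by hot stream: Q = 2320 × 2.22 × (115 − 78.5) = 187990 kJ/h
Energy balance on cold side (adiabatic exchanger): Q = ṁ_c·Cp_c·(T_c,out − T_c,in)
T_c,out = 29.2 + 187990/(1930 × 2.05) = 76.714 °C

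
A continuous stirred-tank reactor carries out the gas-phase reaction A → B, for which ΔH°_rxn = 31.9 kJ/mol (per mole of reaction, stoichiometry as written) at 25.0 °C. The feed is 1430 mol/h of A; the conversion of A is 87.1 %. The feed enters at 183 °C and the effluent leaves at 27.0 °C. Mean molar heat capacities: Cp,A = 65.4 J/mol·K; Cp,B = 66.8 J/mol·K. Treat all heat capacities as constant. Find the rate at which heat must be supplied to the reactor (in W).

Extent of reaction ξ = 0.871 × 1430 = 1245.5 mol/h
Reaction term: ξ·ΔH°_rxn = 1245.5 × 31.9 = 39732 kJ/h
Sensible, feed 183→25 °C: -14776 kJ/h
Outlet flows (mol/h): A 184.47, B 1245.5
Sensible, products 25→27.0 °C: 190.53 kJ/h
Q = ΔH = 25146 kJ/h = 6.9851 kW
Heat supplied = 6985.1 W

Q_in = 6990 W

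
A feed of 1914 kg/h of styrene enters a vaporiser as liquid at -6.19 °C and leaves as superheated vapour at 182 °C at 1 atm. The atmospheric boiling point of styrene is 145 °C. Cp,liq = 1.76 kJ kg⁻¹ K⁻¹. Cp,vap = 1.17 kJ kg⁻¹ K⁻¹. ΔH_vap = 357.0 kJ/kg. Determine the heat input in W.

Q = 354000 W

liquid -6.19→145 °C: 266.09 kJ/kg
vaporisation at 145 °C: 357 kJ/kg
vapour 145→182 °C: 43.29 kJ/kg
Δh = 266.09 + 357 + 43.29 = 666.38 kJ/kg
Q = ṁ·Δh = 1914 kg/h × 666.38 kJ/kg = 1.2755e+06 kJ/h
|Q| = 354.29 kW = 354290 W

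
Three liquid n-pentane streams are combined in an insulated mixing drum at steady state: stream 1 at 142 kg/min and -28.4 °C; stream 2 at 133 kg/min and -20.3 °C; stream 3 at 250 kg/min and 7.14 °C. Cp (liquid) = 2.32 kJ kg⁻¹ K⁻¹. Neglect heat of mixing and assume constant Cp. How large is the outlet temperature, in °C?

No heat crosses the boundary, so H_out = H_in.
Σ ṁᵢCp,ᵢTᵢ = 142×2.32×-28.4 + 133×2.32×-20.3 + 250×2.32×7.14 = -11479
Σ ṁᵢCp,ᵢ = 142×2.32 + 133×2.32 + 250×2.32 = 1218
T_out = -11479 / 1218 = -9.4242 °C

T_out = -9.42 °C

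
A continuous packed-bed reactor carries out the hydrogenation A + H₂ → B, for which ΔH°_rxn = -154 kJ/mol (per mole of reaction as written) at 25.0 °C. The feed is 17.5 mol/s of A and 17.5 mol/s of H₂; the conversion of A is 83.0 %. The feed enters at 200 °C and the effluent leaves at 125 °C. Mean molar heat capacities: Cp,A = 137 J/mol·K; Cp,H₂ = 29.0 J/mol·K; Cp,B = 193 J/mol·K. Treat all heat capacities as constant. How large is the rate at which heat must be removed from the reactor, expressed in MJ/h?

Q_out = 8700 MJ/h

Extent of reaction ξ = 0.830 × 17.5 = 14.525 mol/s
Reaction term: ξ·ΔH°_rxn = 14.525 × -154 = -2236.8 kJ/s
Sensible, feed 200→25 °C: -508.38 kJ/s
Outlet flows (mol/s): A 2.975, H₂ 2.975, B 14.525
Sensible, products 25→125 °C: 329.72 kJ/s
Q = ΔH = -2415.5 kJ/s = -2415.5 kW
Heat removed = 8695.8 MJ/h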